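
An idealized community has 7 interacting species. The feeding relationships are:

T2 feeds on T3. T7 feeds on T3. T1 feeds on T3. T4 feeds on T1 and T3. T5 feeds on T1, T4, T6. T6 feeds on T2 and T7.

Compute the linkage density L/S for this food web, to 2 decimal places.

There are L = 10 links among S = 7 species.
L/S = 10/7 = 1.4286 ≈ 1.43.

L/S = 1.43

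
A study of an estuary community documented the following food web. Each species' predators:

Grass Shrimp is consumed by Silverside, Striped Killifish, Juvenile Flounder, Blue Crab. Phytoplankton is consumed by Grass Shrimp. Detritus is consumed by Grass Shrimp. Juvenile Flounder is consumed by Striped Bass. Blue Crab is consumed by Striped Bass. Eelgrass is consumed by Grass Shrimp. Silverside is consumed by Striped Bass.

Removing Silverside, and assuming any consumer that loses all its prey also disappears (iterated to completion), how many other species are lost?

Remove Silverside.
Every predator of it retains at least one other prey: Striped Bass still has Blue Crab, Juvenile Flounder.
No consumer loses all prey, so no secondary extinctions occur.

0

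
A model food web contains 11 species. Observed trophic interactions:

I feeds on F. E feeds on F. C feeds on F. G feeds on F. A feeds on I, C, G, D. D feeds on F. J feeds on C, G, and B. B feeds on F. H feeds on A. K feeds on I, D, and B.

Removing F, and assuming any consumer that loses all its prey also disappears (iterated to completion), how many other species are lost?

10

Remove F.
Round 1: E (all prey gone), C (all prey gone), D (all prey gone), B (all prey gone), I (all prey gone), G (all prey gone) → extinct.
Round 2: J (all prey gone), A (all prey gone), K (all prey gone) → extinct.
Round 3: H (all prey gone) → extinct.
No further losses. Total secondary extinctions: 10.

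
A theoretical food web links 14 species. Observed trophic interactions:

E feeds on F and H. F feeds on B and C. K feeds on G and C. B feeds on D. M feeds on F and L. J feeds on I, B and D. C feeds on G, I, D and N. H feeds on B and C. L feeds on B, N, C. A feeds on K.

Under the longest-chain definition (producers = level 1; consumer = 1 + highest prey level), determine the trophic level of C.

Trophic level 2

I is a producer → level 1.
C eats I (level 1); other prey at levels: G 1, N 1, D 1 → level 2.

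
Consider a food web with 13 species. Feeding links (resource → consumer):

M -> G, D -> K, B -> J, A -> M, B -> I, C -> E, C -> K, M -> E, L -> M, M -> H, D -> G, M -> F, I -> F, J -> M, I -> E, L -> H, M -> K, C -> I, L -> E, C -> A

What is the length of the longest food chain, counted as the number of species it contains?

One longest chain: B → J → M → F.
It has 4 species and 3 links.

4 species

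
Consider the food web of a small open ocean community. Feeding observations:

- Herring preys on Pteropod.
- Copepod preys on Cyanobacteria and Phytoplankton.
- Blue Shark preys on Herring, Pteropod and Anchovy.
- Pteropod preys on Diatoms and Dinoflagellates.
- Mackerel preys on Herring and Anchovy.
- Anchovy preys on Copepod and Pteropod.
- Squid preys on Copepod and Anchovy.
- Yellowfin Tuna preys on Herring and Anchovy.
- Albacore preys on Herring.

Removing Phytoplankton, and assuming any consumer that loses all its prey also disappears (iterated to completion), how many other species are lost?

0

Remove Phytoplankton.
Every predator of it retains at least one other prey: Copepod still has Cyanobacteria.
No consumer loses all prey, so no secondary extinctions occur.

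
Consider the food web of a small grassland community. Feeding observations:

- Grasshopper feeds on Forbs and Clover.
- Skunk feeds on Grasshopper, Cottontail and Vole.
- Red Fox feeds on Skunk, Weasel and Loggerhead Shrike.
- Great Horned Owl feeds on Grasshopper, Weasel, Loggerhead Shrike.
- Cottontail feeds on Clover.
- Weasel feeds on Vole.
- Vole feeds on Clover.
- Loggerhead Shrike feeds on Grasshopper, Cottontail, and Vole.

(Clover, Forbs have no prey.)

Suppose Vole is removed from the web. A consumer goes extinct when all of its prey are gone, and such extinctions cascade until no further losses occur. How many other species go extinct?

1

Remove Vole.
Round 1: Weasel (all prey gone) → extinct.
No further losses. Total secondary extinctions: 1.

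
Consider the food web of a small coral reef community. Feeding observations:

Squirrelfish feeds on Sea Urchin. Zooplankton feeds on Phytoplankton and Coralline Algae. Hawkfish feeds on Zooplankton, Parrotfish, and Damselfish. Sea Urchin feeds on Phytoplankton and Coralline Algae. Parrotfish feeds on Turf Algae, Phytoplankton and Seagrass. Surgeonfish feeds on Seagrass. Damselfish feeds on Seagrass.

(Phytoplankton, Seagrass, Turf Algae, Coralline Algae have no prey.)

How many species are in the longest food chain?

3 species

One longest chain: Phytoplankton → Parrotfish → Hawkfish.
It has 3 species and 2 links.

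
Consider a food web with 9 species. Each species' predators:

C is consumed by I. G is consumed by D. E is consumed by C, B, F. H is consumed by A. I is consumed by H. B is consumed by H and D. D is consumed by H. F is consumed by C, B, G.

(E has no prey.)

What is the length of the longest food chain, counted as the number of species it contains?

One longest chain: E → F → C → I → H → A.
It has 6 species and 5 links.

6 species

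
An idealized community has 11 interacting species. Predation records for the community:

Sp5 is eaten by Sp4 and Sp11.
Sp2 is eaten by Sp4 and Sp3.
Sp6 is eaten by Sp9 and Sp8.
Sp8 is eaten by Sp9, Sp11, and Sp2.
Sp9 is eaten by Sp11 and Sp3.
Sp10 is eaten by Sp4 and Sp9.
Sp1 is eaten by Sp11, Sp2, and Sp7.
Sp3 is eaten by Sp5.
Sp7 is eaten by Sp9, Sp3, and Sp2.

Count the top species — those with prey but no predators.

2

Top species (has prey, but nothing eats it): Sp11, Sp4.
Count: 2.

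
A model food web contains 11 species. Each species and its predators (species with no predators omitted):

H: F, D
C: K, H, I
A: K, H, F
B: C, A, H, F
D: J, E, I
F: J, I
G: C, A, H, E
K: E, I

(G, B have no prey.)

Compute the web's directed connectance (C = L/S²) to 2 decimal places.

C = 0.19

The web has S = 11 species and L = 23 feeding links.
C = L / S² = 23 / 121 = 0.1901 ≈ 0.19.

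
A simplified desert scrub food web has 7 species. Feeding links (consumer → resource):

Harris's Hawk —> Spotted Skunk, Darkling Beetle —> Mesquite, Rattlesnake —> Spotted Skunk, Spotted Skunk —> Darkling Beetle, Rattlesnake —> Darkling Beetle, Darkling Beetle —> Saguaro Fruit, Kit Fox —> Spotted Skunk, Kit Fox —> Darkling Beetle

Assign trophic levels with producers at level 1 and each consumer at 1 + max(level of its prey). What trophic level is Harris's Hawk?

Trophic level 4

Mesquite is a producer → level 1.
Darkling Beetle eats Mesquite (level 1); other prey at levels: Saguaro Fruit 1 → level 2.
Spotted Skunk eats Darkling Beetle → level 3.
Harris's Hawk eats Spotted Skunk → level 4.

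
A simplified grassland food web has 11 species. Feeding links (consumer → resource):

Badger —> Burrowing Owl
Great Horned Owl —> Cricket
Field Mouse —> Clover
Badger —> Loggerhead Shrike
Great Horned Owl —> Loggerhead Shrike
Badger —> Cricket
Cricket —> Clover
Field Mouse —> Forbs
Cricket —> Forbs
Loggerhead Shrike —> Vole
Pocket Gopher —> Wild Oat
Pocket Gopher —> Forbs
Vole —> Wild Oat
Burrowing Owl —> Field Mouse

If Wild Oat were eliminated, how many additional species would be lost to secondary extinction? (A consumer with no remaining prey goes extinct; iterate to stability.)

Remove Wild Oat.
Round 1: Vole (all prey gone) → extinct.
Round 2: Loggerhead Shrike (all prey gone) → extinct.
No further losses. Total secondary extinctions: 2.

2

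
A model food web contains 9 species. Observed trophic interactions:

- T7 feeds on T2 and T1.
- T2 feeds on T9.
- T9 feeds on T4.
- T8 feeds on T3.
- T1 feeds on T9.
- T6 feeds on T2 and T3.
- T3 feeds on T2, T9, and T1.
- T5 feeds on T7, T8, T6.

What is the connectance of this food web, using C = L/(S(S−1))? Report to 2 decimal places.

The web has S = 9 species and L = 14 feeding links.
C = L / (S(S−1)) = 14 / 72 = 0.1944 ≈ 0.19.

C = 0.19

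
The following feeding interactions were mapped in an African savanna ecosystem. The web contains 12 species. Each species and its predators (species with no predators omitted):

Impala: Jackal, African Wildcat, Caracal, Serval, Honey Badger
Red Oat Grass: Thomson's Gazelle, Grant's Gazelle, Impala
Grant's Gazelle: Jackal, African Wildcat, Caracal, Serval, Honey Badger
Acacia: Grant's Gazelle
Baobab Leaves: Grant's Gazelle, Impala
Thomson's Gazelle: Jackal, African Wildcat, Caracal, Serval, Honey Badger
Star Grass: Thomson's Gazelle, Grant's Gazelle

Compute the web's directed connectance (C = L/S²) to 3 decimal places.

C = 0.160

The web has S = 12 species and L = 23 feeding links.
C = L / S² = 23 / 144 = 0.1597 ≈ 0.160.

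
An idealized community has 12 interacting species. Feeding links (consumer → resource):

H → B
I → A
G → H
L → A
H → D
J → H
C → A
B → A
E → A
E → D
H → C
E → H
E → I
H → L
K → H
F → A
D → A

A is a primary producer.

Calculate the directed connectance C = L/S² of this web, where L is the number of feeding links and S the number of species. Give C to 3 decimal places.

C = 0.118

The web has S = 12 species and L = 17 feeding links.
C = L / S² = 17 / 144 = 0.1181 ≈ 0.118.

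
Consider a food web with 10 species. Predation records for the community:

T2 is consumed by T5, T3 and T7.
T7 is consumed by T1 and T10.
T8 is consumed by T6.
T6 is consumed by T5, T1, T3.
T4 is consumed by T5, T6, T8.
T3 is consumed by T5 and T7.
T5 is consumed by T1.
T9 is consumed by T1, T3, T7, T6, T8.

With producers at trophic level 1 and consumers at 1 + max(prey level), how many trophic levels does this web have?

Producers (level 1): T2, T9, T4.
T9 → T8 → T6 → T3 → T5 → T1 gives T1 level 6.
No species has a prey at level 6, so no species reaches level 7.

6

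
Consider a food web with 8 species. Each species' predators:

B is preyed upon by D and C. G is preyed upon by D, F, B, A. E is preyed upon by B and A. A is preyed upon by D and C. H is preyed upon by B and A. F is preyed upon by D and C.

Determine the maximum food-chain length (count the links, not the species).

One longest chain: G → F → C.
It has 3 species and 2 links.

2 links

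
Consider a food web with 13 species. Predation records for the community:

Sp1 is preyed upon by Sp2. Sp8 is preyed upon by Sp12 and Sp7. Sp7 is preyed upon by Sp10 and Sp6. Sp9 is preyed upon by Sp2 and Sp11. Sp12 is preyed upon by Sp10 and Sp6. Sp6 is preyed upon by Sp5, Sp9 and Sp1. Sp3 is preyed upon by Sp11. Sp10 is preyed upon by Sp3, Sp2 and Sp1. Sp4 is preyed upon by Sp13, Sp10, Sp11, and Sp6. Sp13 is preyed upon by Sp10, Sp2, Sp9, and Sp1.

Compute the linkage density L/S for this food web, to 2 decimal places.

L/S = 1.85

There are L = 24 links among S = 13 species.
L/S = 24/13 = 1.8462 ≈ 1.85.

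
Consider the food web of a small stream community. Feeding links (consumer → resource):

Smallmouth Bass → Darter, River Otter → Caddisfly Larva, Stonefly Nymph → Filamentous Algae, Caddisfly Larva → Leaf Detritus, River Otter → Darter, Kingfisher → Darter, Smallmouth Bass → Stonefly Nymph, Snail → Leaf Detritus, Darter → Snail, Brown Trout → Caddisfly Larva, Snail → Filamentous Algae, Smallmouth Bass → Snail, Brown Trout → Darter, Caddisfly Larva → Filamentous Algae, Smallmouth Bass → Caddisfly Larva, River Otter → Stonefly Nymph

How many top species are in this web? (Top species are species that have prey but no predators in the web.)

Top species (has prey, but nothing eats it): River Otter, Kingfisher, Smallmouth Bass, Brown Trout.
Count: 4.

4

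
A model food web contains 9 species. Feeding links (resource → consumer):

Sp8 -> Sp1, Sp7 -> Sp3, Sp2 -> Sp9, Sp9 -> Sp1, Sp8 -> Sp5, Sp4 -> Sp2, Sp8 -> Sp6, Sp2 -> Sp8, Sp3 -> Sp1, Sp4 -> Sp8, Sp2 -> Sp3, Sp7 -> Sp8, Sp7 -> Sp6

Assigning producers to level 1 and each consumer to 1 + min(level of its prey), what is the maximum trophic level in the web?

Producers (level 1): Sp4, Sp7.
Following each consumer down to its lowest-level prey: Sp4 → Sp2 → Sp9 (levels 1 through 3).
All prey of Sp9 (Sp2 2) are at level 2 or above, so Sp9 is at level 1 + 2 = 3.
Every consumer has at least one prey at level 2 or below, so none exceeds level 3.

3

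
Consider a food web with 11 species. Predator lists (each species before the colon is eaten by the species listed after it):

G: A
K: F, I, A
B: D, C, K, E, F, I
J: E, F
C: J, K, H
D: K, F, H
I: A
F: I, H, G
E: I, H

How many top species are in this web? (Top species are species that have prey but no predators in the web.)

2

Top species (has prey, but nothing eats it): H, A.
Count: 2.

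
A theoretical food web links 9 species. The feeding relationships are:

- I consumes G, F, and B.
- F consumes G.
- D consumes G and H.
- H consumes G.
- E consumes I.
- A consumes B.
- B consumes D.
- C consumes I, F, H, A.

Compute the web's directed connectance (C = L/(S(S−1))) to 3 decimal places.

C = 0.194

The web has S = 9 species and L = 14 feeding links.
C = L / (S(S−1)) = 14 / 72 = 0.1944 ≈ 0.194.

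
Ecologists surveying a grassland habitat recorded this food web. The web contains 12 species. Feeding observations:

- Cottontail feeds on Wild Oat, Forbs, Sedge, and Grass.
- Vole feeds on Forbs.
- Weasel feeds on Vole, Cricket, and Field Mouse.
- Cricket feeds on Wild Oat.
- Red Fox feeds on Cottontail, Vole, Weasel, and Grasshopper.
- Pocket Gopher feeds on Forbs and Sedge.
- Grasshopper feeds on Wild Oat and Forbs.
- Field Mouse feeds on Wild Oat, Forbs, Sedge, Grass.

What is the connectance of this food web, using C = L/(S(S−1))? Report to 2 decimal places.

C = 0.16

The web has S = 12 species and L = 21 feeding links.
C = L / (S(S−1)) = 21 / 132 = 0.1591 ≈ 0.16.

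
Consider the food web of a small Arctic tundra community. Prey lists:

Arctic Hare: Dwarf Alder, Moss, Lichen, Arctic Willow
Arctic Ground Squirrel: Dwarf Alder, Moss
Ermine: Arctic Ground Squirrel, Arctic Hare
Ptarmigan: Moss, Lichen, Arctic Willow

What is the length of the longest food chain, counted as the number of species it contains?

One longest chain: Dwarf Alder → Arctic Ground Squirrel → Ermine.
It has 3 species and 2 links.

3 species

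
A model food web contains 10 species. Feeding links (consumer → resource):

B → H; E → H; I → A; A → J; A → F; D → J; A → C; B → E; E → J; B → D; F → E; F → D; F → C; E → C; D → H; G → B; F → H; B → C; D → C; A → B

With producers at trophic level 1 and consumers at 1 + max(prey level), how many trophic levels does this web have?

Producers (level 1): H, J, C.
H → D → F → A → I gives I level 5.
No species has a prey at level 5, so no species reaches level 6.

5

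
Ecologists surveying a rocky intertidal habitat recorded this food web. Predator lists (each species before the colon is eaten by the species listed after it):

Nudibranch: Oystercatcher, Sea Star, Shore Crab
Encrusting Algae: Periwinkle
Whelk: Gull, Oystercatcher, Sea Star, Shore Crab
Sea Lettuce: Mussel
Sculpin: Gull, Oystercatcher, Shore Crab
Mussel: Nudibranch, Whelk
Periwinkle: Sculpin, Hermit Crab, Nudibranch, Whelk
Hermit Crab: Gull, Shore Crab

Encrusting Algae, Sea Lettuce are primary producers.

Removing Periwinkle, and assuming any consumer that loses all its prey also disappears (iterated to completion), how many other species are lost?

Remove Periwinkle.
Round 1: Sculpin (all prey gone), Hermit Crab (all prey gone) → extinct.
No further losses. Total secondary extinctions: 2.

2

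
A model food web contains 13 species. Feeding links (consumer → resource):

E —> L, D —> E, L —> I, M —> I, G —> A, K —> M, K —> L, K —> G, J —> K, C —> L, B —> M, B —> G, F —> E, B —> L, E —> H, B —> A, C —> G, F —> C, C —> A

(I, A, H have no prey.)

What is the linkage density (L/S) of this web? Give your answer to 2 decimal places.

There are L = 19 links among S = 13 species.
L/S = 19/13 = 1.4615 ≈ 1.46.

L/S = 1.46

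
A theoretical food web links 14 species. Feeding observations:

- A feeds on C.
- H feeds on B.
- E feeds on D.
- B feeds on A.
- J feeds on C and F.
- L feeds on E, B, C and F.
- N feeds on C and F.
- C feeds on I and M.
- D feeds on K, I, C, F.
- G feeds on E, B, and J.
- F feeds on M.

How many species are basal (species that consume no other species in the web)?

Basal species (no prey listed): K, I, M.
Count: 3.

3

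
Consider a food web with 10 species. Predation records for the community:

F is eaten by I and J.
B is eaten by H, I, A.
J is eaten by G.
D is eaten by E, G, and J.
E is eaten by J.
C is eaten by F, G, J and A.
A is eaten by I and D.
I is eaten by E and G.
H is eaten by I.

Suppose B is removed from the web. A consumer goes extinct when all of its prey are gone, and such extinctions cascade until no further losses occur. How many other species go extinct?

Remove B.
Round 1: H (all prey gone) → extinct.
No further losses. Total secondary extinctions: 1.

1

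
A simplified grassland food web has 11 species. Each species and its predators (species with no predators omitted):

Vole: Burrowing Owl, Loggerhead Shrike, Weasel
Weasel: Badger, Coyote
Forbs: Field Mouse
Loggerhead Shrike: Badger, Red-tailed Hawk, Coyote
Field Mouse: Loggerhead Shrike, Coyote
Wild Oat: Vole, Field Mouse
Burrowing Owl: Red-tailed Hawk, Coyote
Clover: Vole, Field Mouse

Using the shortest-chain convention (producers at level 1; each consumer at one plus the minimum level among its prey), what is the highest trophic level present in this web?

Producers (level 1): Forbs, Clover, Wild Oat.
Following each consumer down to its lowest-level prey: Clover → Vole → Loggerhead Shrike → Badger (levels 1 through 4).
All prey of Badger (Loggerhead Shrike 3, Weasel 3) are at level 3 or above, so Badger is at level 1 + 3 = 4.
Every consumer has at least one prey at level 3 or below, so none exceeds level 4.

4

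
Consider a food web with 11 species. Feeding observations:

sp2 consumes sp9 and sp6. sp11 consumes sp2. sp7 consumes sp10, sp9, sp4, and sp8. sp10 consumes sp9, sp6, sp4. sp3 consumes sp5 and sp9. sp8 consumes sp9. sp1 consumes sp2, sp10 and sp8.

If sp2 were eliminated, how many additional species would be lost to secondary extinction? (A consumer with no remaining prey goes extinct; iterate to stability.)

1

Remove sp2.
Round 1: sp11 (all prey gone) → extinct.
No further losses. Total secondary extinctions: 1.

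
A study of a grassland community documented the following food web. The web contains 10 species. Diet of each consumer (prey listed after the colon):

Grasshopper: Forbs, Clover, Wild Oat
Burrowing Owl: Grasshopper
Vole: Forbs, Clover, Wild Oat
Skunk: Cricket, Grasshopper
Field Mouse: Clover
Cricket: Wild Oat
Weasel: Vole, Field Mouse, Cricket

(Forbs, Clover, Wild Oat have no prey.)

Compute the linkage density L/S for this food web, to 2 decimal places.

There are L = 14 links among S = 10 species.
L/S = 14/10 = 1.4000 ≈ 1.40.

L/S = 1.40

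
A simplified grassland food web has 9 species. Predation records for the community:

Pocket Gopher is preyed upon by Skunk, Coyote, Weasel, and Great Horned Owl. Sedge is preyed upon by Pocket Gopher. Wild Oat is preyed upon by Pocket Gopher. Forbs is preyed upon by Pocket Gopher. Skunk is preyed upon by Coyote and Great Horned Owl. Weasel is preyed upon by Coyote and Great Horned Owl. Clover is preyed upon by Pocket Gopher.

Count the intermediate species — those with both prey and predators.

Intermediate species (has both prey and predators): Pocket Gopher, Skunk, Weasel.
Count: 3.

3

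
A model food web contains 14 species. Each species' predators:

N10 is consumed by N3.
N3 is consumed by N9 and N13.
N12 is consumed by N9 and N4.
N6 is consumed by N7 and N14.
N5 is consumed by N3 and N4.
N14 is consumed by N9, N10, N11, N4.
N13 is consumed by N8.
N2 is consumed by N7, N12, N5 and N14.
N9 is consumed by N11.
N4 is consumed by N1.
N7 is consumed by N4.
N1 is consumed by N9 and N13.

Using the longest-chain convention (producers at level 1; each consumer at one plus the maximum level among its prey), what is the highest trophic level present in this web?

6

Producers (level 1): N6, N2.
N6 → N14 → N10 → N3 → N13 → N8 gives N8 level 6.
No species has a prey at level 6, so no species reaches level 7.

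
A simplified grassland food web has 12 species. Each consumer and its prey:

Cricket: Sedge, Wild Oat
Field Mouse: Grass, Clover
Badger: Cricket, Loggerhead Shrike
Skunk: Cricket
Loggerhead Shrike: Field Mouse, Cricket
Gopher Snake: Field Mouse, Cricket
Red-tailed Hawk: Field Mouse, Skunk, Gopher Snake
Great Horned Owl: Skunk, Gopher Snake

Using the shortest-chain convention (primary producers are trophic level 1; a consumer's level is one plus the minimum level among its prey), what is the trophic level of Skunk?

Trophic level 3

Sedge is a producer → level 1.
Cricket eats Sedge → level 2.
Skunk eats Cricket → level 3.
No prey of Skunk is below level 2, so 3 is the minimum.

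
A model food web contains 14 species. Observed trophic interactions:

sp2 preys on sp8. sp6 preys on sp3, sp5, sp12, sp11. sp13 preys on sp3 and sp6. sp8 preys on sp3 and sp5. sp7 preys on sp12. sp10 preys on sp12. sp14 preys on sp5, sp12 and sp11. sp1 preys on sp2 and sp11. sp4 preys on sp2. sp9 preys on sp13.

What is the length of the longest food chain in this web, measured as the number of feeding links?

One longest chain: sp3 → sp8 → sp2 → sp4.
It has 4 species and 3 links.

3 links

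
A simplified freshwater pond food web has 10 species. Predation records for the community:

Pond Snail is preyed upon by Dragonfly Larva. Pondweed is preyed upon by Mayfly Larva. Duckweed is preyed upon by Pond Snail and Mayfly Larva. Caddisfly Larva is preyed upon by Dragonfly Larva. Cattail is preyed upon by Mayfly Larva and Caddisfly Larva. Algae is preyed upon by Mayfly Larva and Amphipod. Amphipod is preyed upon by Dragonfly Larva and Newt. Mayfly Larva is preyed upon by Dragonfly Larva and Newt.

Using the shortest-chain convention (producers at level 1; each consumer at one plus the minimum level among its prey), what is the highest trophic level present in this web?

3

Producers (level 1): Algae, Duckweed, Cattail, Pondweed.
Following each consumer down to its lowest-level prey: Algae → Amphipod → Newt (levels 1 through 3).
All prey of Newt (Amphipod 2, Mayfly Larva 2) are at level 2 or above, so Newt is at level 1 + 2 = 3.
Every consumer has at least one prey at level 2 or below, so none exceeds level 3.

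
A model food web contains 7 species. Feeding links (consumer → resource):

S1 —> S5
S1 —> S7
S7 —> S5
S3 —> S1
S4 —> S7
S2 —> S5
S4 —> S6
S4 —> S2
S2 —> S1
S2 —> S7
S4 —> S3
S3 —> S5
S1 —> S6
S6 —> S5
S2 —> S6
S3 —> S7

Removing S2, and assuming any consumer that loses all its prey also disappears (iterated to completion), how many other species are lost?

0

Remove S2.
Every predator of it retains at least one other prey: S4 still has S6, S7, S3.
No consumer loses all prey, so no secondary extinctions occur.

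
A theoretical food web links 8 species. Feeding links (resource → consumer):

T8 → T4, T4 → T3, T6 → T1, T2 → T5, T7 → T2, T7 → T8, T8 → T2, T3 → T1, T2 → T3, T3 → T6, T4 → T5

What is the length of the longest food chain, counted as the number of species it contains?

6 species

One longest chain: T7 → T8 → T4 → T3 → T6 → T1.
It has 6 species and 5 links.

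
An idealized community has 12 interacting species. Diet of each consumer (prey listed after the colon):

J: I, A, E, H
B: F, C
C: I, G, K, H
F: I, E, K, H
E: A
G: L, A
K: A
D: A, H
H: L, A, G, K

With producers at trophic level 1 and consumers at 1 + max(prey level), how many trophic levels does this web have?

5

Producers (level 1): L, I, A.
L → G → H → F → B gives B level 5.
No species has a prey at level 5, so no species reaches level 6.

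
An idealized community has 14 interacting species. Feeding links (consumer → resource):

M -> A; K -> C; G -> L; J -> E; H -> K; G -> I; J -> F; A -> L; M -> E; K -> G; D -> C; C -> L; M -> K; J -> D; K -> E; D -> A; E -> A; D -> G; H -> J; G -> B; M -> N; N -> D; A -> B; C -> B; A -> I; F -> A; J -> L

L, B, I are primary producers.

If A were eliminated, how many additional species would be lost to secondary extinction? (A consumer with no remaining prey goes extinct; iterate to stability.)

Remove A.
Round 1: E (all prey gone), F (all prey gone) → extinct.
No further losses. Total secondary extinctions: 2.

2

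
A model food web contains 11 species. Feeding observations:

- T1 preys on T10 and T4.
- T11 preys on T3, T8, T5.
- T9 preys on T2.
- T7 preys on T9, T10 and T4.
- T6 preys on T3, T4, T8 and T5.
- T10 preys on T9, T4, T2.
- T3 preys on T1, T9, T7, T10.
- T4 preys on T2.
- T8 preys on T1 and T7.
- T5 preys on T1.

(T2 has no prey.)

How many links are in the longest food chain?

One longest chain: T2 → T4 → T10 → T7 → T3 → T6.
It has 6 species and 5 links.

5 links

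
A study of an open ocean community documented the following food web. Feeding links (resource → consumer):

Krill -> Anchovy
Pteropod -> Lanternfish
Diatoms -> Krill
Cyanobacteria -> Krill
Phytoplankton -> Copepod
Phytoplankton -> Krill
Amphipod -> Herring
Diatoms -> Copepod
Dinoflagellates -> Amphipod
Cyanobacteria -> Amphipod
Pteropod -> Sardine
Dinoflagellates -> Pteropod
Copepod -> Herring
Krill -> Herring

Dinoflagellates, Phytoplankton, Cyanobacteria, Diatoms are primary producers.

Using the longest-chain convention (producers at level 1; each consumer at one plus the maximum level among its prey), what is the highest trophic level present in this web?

Producers (level 1): Dinoflagellates, Phytoplankton, Cyanobacteria, Diatoms.
Dinoflagellates → Pteropod → Sardine gives Sardine level 3.
No species has a prey at level 3, so no species reaches level 4.

3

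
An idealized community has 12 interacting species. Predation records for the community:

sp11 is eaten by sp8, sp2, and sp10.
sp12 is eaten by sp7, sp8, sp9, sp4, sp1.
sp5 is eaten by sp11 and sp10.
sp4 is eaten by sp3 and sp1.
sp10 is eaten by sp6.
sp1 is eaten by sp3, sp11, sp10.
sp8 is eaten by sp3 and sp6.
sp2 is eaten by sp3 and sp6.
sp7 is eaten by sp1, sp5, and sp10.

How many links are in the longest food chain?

One longest chain: sp12 → sp7 → sp5 → sp11 → sp8 → sp3.
It has 6 species and 5 links.

5 links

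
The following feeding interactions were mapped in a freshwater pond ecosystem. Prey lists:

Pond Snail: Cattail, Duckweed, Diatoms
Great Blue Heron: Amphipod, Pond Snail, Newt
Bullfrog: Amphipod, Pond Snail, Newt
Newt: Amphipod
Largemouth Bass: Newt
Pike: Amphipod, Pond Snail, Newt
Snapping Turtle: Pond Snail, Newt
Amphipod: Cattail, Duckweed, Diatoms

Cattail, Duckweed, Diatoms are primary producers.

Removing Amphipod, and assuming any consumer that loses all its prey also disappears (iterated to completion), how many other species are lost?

Remove Amphipod.
Round 1: Newt (all prey gone) → extinct.
Round 2: Largemouth Bass (all prey gone) → extinct.
No further losses. Total secondary extinctions: 2.

2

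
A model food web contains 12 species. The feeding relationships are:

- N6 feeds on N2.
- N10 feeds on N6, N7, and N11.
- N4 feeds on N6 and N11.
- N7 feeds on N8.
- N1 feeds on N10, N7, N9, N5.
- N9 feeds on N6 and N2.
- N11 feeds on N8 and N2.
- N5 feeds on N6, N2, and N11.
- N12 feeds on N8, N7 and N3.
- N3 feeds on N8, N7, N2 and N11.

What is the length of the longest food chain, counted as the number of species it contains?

One longest chain: N2 → N6 → N9 → N1.
It has 4 species and 3 links.

4 species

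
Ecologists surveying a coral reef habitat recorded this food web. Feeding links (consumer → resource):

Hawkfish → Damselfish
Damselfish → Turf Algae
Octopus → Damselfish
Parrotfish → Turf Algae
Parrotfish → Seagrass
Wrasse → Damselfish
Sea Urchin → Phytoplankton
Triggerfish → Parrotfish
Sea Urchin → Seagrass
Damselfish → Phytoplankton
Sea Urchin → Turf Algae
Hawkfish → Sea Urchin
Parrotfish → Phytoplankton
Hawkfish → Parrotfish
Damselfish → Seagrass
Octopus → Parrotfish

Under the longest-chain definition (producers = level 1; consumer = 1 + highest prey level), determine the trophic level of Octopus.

Turf Algae is a producer → level 1.
Damselfish eats Turf Algae (level 1); other prey at levels: Seagrass 1, Phytoplankton 1 → level 2.
Octopus eats Damselfish (level 2); other prey at levels: Parrotfish 2 → level 3.

Trophic level 3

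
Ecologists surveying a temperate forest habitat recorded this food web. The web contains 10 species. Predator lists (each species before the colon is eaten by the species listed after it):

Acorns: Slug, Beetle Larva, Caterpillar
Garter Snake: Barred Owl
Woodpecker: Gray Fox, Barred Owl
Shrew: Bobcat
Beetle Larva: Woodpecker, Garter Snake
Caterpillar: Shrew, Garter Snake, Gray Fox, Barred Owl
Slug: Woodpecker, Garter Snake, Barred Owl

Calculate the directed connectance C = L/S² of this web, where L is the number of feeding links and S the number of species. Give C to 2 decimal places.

C = 0.16

The web has S = 10 species and L = 16 feeding links.
C = L / S² = 16 / 100 = 0.1600 ≈ 0.16.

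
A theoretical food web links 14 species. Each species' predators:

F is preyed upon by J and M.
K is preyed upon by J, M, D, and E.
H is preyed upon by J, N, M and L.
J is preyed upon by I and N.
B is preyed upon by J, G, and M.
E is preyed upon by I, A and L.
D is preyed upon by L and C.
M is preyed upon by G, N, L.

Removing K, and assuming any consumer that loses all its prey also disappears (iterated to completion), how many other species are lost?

4

Remove K.
Round 1: E (all prey gone), D (all prey gone) → extinct.
Round 2: A (all prey gone), C (all prey gone) → extinct.
No further losses. Total secondary extinctions: 4.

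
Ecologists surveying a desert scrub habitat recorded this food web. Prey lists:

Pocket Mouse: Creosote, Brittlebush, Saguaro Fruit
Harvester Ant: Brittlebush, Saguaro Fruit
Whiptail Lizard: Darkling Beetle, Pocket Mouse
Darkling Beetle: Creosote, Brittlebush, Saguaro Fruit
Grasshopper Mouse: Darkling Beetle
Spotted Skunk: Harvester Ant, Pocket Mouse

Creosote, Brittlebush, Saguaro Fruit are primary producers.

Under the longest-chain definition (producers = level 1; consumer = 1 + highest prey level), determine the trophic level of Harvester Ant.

Trophic level 2

Brittlebush is a producer → level 1.
Harvester Ant eats Brittlebush (level 1); other prey at levels: Saguaro Fruit 1 → level 2.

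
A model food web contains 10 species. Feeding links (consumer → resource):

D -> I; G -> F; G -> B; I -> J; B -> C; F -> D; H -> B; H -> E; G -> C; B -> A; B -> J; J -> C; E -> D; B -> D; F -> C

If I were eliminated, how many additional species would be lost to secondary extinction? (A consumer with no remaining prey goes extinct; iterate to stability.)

Remove I.
Round 1: D (all prey gone) → extinct.
Round 2: E (all prey gone) → extinct.
No further losses. Total secondary extinctions: 2.

2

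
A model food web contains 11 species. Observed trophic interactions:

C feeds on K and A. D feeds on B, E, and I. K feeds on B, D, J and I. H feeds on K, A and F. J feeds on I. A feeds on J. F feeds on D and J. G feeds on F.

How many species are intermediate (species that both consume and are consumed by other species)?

5

Intermediate species (has both prey and predators): J, D, F, K, A.
Count: 5.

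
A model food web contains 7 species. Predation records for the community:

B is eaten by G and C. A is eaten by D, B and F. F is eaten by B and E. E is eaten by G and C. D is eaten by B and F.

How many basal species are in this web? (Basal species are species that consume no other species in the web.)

Basal species (no prey listed): A.
Count: 1.

1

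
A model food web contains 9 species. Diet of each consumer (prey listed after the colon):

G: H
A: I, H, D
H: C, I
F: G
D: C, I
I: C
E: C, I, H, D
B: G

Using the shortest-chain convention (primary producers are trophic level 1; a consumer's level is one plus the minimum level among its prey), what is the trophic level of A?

C is a producer → level 1.
I eats C → level 2.
A eats I → level 3.
No prey of A is below level 2, so 3 is the minimum.

Trophic level 3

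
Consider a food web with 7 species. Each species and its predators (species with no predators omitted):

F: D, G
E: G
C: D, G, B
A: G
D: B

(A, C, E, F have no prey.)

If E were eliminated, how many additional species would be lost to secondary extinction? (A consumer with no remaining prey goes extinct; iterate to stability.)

0

Remove E.
Every predator of it retains at least one other prey: G still has A, C, F.
No consumer loses all prey, so no secondary extinctions occur.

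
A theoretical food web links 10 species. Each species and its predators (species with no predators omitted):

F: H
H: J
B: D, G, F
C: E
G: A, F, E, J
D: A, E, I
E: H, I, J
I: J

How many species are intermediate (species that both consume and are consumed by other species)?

Intermediate species (has both prey and predators): D, G, F, E, H, I.
Count: 6.

6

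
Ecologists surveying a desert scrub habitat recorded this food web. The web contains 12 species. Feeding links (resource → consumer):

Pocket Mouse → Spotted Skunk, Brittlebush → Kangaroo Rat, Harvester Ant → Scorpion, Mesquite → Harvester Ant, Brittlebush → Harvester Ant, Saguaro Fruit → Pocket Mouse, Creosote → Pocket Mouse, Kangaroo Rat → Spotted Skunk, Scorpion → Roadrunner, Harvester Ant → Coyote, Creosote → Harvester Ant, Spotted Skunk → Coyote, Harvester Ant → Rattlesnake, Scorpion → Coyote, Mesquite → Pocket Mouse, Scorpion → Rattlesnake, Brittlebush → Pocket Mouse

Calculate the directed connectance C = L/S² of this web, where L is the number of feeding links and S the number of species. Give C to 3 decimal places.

C = 0.118

The web has S = 12 species and L = 17 feeding links.
C = L / S² = 17 / 144 = 0.1181 ≈ 0.118.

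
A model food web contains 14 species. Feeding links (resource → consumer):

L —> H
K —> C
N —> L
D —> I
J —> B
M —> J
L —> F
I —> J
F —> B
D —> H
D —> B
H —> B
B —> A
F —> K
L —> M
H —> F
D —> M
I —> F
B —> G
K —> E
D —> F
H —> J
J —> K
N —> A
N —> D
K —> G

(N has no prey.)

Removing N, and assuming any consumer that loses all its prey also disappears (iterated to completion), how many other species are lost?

Remove N.
Round 1: D (all prey gone), L (all prey gone) → extinct.
Round 2: I (all prey gone), H (all prey gone), M (all prey gone) → extinct.
Round 3: F (all prey gone), J (all prey gone) → extinct.
Round 4: B (all prey gone), K (all prey gone) → extinct.
Round 5: E (all prey gone), C (all prey gone), G (all prey gone), A (all prey gone) → extinct.
No further losses. Total secondary extinctions: 13.

13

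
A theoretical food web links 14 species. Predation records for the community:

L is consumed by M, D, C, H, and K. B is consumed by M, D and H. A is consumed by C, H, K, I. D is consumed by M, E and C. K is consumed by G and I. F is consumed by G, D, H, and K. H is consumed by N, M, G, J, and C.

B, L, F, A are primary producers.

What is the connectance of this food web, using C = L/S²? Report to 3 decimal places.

The web has S = 14 species and L = 26 feeding links.
C = L / S² = 26 / 196 = 0.1327 ≈ 0.133.

C = 0.133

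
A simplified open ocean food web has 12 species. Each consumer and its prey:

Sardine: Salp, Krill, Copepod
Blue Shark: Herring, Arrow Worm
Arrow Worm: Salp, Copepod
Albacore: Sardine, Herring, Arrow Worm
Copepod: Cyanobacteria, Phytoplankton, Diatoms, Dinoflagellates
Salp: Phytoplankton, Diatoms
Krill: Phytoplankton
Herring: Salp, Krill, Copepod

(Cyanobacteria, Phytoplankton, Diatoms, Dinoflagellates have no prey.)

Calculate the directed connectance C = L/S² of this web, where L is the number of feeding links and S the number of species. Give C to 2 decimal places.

C = 0.14

The web has S = 12 species and L = 20 feeding links.
C = L / S² = 20 / 144 = 0.1389 ≈ 0.14.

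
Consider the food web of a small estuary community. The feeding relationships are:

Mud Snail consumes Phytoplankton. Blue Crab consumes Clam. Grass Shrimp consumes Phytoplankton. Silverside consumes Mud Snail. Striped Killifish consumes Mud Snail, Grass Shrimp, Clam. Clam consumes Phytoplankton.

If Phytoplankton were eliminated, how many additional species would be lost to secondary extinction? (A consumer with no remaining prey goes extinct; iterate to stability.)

Remove Phytoplankton.
Round 1: Mud Snail (all prey gone), Clam (all prey gone), Grass Shrimp (all prey gone) → extinct.
Round 2: Silverside (all prey gone), Blue Crab (all prey gone), Striped Killifish (all prey gone) → extinct.
No further losses. Total secondary extinctions: 6.

6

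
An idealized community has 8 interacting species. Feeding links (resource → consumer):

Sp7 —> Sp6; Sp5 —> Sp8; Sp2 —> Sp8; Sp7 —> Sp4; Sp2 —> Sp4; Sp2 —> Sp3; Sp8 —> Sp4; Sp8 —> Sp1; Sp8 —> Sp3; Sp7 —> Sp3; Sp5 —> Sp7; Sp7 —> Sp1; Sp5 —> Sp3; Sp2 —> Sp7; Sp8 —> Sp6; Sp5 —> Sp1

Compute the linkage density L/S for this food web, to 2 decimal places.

L/S = 2.00

There are L = 16 links among S = 8 species.
L/S = 16/8 = 2.0000 ≈ 2.00.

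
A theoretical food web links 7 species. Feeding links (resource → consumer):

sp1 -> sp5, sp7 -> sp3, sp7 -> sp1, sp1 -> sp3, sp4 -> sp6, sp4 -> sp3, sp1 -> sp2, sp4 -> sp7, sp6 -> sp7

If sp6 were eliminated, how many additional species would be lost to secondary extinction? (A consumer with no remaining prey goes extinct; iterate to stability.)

0

Remove sp6.
Every predator of it retains at least one other prey: sp7 still has sp4.
No consumer loses all prey, so no secondary extinctions occur.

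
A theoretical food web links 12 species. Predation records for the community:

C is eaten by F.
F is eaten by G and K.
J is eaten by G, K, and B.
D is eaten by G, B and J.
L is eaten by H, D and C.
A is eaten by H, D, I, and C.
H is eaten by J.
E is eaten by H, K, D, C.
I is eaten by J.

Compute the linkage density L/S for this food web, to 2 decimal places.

There are L = 22 links among S = 12 species.
L/S = 22/12 = 1.8333 ≈ 1.83.

L/S = 1.83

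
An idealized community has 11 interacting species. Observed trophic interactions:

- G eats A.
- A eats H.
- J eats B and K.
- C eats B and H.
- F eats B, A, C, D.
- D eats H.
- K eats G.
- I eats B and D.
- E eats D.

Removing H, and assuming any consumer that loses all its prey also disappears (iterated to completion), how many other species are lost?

5

Remove H.
Round 1: D (all prey gone), A (all prey gone) → extinct.
Round 2: G (all prey gone), E (all prey gone) → extinct.
Round 3: K (all prey gone) → extinct.
No further losses. Total secondary extinctions: 5.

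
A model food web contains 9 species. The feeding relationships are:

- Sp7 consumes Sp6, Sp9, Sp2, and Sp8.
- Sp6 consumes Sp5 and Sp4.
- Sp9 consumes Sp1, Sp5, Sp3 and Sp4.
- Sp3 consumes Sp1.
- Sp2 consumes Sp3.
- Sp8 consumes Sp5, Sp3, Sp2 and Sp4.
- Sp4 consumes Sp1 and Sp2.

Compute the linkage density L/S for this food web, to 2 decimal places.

L/S = 2.00

There are L = 18 links among S = 9 species.
L/S = 18/9 = 2.0000 ≈ 2.00.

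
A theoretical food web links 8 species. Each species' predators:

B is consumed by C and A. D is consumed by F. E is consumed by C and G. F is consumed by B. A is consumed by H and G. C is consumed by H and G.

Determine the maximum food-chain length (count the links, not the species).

One longest chain: D → F → B → A → H.
It has 5 species and 4 links.

4 links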